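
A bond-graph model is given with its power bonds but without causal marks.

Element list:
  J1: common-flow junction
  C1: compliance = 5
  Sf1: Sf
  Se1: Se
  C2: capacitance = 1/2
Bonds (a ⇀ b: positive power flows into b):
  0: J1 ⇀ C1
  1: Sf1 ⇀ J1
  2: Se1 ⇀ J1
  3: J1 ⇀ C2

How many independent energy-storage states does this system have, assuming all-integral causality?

#1 stroke at Sf1  (Sf1 (Sf) sets flow on bond)
#2 stroke at J1  (Se1: effort source, stroke at far end)
#0 stroke at J1  (J1: bond 1 brought flow, rest push out)
#3 stroke at J1  (J1 flow already set via bond 1)

2  (C1, C2 all integral)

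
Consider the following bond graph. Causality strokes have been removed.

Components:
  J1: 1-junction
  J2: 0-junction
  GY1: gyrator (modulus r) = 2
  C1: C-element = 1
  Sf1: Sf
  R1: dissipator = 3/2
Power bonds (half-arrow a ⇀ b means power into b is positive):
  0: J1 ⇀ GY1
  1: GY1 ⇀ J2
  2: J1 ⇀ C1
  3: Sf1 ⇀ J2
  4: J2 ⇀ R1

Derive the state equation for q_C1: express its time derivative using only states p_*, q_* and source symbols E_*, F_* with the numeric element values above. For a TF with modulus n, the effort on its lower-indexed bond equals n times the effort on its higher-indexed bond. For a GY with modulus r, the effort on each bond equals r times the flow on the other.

#3 stroke→Sf1  (Sf1 (Sf) sets flow on bond)
#2 stroke→J1  (prefer integral on C1)
#0 stroke→GY1  (J1: last free bond brings flow in)
#1 stroke→GY1  (GY1 both-in/both-out from 0)
#4 stroke→J2  (only one effort-in slot at J2)

dq_C1/dt = 3*F_Sf1/4 - 3*q_C1/8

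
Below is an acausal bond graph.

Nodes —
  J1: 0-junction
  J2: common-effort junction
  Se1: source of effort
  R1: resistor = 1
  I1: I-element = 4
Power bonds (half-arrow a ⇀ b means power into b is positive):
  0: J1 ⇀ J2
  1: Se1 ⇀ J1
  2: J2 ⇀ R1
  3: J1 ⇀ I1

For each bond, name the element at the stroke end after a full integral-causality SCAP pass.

β0 stroke at J2
β1 stroke at J1
β2 stroke at R1
β3 stroke at I1

#1 →J1  (Se1: effort source, stroke at far end)
#0 →J2  (0-jn J1 has e-setter on 1)
#3 →I1  (common-e at J1 fixed by 1)
#2 →R1  (J2: bond 0 brought effort, rest push out)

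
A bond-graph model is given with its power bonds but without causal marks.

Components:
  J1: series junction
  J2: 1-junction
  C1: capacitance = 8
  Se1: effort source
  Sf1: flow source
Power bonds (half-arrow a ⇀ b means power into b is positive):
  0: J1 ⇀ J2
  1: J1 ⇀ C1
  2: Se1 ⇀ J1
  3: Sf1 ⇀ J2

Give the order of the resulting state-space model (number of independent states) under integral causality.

1  (C1 all integral)

b2 |J1  (Se1: effort source, stroke at far end)
b3 |Sf1  (source Sf1 imposes f)
b0 |J2  (J2: bond 3 brought flow, rest push out)
b1 |J1  (J1 flow already set via bond 0)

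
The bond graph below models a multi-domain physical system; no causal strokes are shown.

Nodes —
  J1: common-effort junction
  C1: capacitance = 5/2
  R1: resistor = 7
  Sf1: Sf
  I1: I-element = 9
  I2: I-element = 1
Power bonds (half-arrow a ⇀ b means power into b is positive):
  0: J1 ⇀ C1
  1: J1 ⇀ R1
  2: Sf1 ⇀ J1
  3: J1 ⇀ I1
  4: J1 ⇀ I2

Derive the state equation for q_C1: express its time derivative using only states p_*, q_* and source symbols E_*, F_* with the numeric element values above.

#2 stroke at Sf1  (Sf1 (Sf) sets flow on bond)
#0 stroke at J1  (prefer integral on C1)
#1 stroke at R1  (0-jn J1 has e-setter on 0)
#3 stroke at I1  (J1: bond 0 brought effort, rest push out)
#4 stroke at I2  (0-jn J1 has e-setter on 0)

dq_C1/dt = F_Sf1 - p_I1/9 - p_I2 - 2*q_C1/35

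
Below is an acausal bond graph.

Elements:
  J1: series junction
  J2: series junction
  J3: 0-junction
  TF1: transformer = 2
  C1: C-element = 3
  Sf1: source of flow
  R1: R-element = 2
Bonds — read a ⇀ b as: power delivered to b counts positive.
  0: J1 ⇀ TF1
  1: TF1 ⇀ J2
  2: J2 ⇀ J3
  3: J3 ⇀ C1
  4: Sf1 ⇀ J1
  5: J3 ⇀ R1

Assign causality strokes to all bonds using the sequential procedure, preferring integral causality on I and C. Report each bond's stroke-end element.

b4 stroke→Sf1  (Sf1 (Sf) sets flow on bond)
b0 stroke→J1  (J1 flow already set via bond 4)
b1 stroke→TF1  (TF1 one-in-one-out from 0)
b2 stroke→J2  (J2 flow already set via bond 1)
b3 stroke→J3  (C1 outputs effort q/C1)
b5 stroke→R1  (common-e at J3 fixed by 3)

β0 stroke at J1
β1 stroke at TF1
β2 stroke at J2
β3 stroke at J3
β4 stroke at Sf1
β5 stroke at R1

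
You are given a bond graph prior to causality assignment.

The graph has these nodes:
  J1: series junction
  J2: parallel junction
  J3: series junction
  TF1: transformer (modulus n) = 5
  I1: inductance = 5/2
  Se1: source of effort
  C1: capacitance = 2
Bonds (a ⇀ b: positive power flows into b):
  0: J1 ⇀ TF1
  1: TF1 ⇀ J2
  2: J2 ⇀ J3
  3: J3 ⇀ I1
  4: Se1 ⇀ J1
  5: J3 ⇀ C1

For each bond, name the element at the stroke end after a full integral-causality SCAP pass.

b4 stroke at J1  (Se1: effort source, stroke at far end)
b0 stroke at TF1  (J1 needs exactly one f-in)
b1 stroke at J2  (TF1: transformer flips bond 0)
b2 stroke at J3  (0-jn J2 has e-setter on 1)
b3 stroke at I1  (I1 outputs flow p/I1)
b5 stroke at J3  (J3: bond 3 brought flow, rest push out)

#0 stroke at TF1
#1 stroke at J2
#2 stroke at J3
#3 stroke at I1
#4 stroke at J1
#5 stroke at J3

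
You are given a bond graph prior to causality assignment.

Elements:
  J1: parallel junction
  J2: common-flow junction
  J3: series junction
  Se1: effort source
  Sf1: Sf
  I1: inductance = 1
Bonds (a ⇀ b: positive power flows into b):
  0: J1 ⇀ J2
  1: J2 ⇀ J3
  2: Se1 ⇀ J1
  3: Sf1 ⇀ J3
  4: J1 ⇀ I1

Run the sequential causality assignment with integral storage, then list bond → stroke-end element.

b2 →J1  (Se1: effort source, stroke at far end)
b3 →Sf1  (Sf1: flow source, stroke at near end)
b0 →J2  (0-jn J1 has e-setter on 2)
b4 →I1  (J1: bond 2 brought effort, rest push out)
b1 →J3  (J2 needs exactly one f-in)

bond 0 stroke→J2
bond 1 stroke→J3
bond 2 stroke→J1
bond 3 stroke→Sf1
bond 4 stroke→I1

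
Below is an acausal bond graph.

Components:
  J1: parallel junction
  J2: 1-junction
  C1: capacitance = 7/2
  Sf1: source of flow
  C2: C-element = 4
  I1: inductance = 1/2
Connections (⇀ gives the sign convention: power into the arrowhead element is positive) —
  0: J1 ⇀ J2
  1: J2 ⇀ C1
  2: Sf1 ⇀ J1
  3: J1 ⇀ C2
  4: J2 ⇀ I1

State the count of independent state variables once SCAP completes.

#2 stroke at Sf1  (Sf1 (Sf) sets flow on bond)
#1 stroke at J2  (C1: C, integral causality)
#3 stroke at J1  (C2: C, integral causality)
#0 stroke at J2  (0-jn J1 has e-setter on 3)
#4 stroke at I1  (closing 1-jn rule on J2)

3  (C1, C2, I1 all integral)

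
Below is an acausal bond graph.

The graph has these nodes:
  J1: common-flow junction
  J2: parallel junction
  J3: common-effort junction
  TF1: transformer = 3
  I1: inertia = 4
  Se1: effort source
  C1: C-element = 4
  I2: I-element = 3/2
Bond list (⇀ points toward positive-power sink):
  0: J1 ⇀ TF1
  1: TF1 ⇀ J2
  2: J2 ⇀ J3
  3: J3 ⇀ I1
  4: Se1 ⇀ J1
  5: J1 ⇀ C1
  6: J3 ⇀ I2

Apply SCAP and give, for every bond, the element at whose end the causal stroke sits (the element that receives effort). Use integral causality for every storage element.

b4 →J1  (Se1 fixes effort; stroke away)
b3 →I1  (prefer integral on I1)
b5 →J1  (C1: C, integral causality)
b0 →TF1  (only one flow-in slot at J1)
b1 →J2  (through TF1, causality passes straight; one stroke at TF1)
b2 →J3  (0-jn J2 has e-setter on 1)
b6 →I2  (common-e at J3 fixed by 2)

bond 0 stroke→TF1
bond 1 stroke→J2
bond 2 stroke→J3
bond 3 stroke→I1
bond 4 stroke→J1
bond 5 stroke→J1
bond 6 stroke→I2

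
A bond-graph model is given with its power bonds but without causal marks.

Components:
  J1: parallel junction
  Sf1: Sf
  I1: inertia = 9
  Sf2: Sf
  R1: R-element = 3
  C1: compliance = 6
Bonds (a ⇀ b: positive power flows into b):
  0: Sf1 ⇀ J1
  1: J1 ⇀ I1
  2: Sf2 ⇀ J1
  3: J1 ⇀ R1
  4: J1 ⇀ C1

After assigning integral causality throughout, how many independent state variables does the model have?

β0 stroke at Sf1  (source Sf1 imposes f)
β2 stroke at Sf2  (source Sf2 imposes f)
β1 stroke at I1  (I1 outputs flow p/I1)
β4 stroke at J1  (C1 integral (e out))
β3 stroke at R1  (J1 effort already set via bond 4)

2  (C1, I1 all integral)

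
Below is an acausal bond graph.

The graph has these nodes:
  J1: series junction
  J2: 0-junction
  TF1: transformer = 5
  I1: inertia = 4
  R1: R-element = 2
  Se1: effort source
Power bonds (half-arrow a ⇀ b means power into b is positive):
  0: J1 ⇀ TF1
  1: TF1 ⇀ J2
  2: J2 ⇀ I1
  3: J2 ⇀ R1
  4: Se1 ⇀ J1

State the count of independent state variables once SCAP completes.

1  (I1 all integral)

#4 →J1  (source Se1 imposes e)
#0 →TF1  (J1 needs exactly one f-in)
#1 →J2  (TF1: transformer flips bond 0)
#2 →I1  (J2: bond 1 brought effort, rest push out)
#3 →R1  (0-jn J2 has e-setter on 1)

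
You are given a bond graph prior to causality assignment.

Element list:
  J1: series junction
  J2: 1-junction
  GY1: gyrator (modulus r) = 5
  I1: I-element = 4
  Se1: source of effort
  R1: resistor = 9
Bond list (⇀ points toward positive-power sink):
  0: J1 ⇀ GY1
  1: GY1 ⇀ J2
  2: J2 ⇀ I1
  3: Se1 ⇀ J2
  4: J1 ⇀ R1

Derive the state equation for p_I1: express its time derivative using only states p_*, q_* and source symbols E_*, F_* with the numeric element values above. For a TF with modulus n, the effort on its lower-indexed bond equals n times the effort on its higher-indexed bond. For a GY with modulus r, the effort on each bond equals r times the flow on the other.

dp_I1/dt = E_Se1 - 25*p_I1/36

b3 stroke at J2  (Se1 fixes effort; stroke away)
b2 stroke at I1  (I1 integral (f out))
b1 stroke at J2  (common-f at J2 fixed by 2)
b0 stroke at J1  (GY1: gyrator matches bond 1)
b4 stroke at R1  (closing 1-jn rule on J1)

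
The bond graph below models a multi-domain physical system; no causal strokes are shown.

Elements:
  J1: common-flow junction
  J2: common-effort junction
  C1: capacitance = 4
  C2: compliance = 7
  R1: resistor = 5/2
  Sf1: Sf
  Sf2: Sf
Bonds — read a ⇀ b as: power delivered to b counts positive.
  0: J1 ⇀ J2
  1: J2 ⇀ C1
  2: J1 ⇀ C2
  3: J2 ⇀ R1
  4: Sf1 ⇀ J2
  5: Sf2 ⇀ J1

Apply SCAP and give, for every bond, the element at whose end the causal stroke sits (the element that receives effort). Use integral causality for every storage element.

bond 0 →J1
bond 1 →J2
bond 2 →J1
bond 3 →R1
bond 4 →Sf1
bond 5 →Sf2

bond 4 →Sf1  (Sf1 (Sf) sets flow on bond)
bond 5 →Sf2  (source Sf2 imposes f)
bond 0 →J1  (J1 flow already set via bond 5)
bond 2 →J1  (J1: bond 5 brought flow, rest push out)
bond 1 →J2  (C1: C, integral causality)
bond 3 →R1  (common-e at J2 fixed by 1)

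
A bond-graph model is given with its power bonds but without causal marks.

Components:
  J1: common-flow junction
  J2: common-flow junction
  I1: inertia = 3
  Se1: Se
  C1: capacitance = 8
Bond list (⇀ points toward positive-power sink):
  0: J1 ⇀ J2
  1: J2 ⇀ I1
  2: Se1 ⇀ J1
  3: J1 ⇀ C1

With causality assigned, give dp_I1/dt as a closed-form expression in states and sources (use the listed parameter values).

#2 →J1  (Se1 fixes effort; stroke away)
#1 →I1  (I1: I, integral causality)
#0 →J2  (common-f at J2 fixed by 1)
#3 →J1  (J1 flow already set via bond 0)

dp_I1/dt = E_Se1 - q_C1/8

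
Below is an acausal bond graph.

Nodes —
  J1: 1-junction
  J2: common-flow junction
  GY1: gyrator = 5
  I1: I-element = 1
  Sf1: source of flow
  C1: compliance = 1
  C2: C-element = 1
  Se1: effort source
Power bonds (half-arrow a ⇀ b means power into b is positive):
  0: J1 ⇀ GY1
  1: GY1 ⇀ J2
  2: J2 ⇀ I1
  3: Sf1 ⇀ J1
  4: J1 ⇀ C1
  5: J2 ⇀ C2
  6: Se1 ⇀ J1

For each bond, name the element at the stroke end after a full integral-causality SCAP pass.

b0 stroke at J1
b1 stroke at J2
b2 stroke at I1
b3 stroke at Sf1
b4 stroke at J1
b5 stroke at J2
b6 stroke at J1

β3 stroke→Sf1  (source Sf1 imposes f)
β6 stroke→J1  (Se1 fixes effort; stroke away)
β0 stroke→J1  (1-jn J1 has f-setter on 3)
β4 stroke→J1  (1-jn J1 has f-setter on 3)
β1 stroke→J2  (GY1: gyrator matches bond 0)
β2 stroke→I1  (I1 outputs flow p/I1)
β5 stroke→J2  (J2 flow already set via bond 2)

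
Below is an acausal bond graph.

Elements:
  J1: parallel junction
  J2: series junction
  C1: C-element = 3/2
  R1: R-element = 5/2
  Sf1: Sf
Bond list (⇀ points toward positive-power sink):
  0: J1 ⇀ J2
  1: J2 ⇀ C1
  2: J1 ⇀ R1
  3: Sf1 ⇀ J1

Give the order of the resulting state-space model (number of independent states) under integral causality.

1  (C1 all integral)

bond 3 →Sf1  (Sf1 fixes flow; stroke at Sf1)
bond 1 →J2  (C1: C, integral causality)
bond 0 →J1  (only one flow-in slot at J2)
bond 2 →R1  (common-e at J1 fixed by 0)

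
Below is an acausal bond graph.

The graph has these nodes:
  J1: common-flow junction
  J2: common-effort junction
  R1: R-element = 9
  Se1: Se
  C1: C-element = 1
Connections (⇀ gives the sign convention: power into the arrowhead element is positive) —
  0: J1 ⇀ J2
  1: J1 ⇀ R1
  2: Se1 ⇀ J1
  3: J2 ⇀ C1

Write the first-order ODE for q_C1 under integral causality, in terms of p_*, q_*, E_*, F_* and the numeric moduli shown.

b2 stroke at J1  (source Se1 imposes e)
b3 stroke at J2  (C1: C, integral causality)
b0 stroke at J1  (J2 effort already set via bond 3)
b1 stroke at R1  (closing 1-jn rule on J1)

dq_C1/dt = E_Se1/9 - q_C1/9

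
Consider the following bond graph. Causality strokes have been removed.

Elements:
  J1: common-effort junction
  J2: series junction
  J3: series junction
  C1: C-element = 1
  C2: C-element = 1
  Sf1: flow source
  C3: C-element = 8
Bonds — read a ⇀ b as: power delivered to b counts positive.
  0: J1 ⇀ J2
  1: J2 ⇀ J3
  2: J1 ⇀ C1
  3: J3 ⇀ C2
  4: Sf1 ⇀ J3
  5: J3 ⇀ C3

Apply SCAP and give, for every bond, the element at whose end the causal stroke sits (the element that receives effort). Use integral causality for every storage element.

b0 stroke→J2
b1 stroke→J3
b2 stroke→J1
b3 stroke→J3
b4 stroke→Sf1
b5 stroke→J3

b4 |Sf1  (Sf1: flow source, stroke at near end)
b1 |J3  (J3 flow already set via bond 4)
b3 |J3  (J3: bond 4 brought flow, rest push out)
b5 |J3  (J3 flow already set via bond 4)
b0 |J2  (J2: bond 1 brought flow, rest push out)
b2 |J1  (only one effort-in slot at J1)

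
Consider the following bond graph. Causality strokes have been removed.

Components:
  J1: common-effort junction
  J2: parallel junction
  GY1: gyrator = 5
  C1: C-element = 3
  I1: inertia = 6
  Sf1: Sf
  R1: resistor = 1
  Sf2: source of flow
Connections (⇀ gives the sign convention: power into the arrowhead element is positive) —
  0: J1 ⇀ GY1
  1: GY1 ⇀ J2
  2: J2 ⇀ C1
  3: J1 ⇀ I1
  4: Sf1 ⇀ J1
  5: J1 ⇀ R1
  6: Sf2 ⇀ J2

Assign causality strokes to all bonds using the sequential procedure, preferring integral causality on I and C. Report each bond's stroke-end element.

bond 0 stroke at GY1
bond 1 stroke at GY1
bond 2 stroke at J2
bond 3 stroke at I1
bond 4 stroke at Sf1
bond 5 stroke at J1
bond 6 stroke at Sf2

β4 →Sf1  (source Sf1 imposes f)
β6 →Sf2  (Sf2 (Sf) sets flow on bond)
β2 →J2  (C1 outputs effort q/C1)
β1 →GY1  (J2: bond 2 brought effort, rest push out)
β0 →GY1  (GY1 both-in/both-out from 1)
β3 →I1  (I1 integral (f out))
β5 →J1  (J1: last free bond brings effort in)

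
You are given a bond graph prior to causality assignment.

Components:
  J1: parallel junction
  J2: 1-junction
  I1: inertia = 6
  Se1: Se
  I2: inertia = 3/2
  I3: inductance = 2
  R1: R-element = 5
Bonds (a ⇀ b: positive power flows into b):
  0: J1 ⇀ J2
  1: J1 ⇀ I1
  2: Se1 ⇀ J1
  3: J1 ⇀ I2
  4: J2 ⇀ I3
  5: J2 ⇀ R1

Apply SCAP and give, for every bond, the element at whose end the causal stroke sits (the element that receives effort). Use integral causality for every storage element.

bond 2 stroke at J1  (Se1: effort source, stroke at far end)
bond 0 stroke at J2  (J1: bond 2 brought effort, rest push out)
bond 1 stroke at I1  (0-jn J1 has e-setter on 2)
bond 3 stroke at I2  (common-e at J1 fixed by 2)
bond 4 stroke at I3  (I3 outputs flow p/I3)
bond 5 stroke at J2  (common-f at J2 fixed by 4)

b0 →J2
b1 →I1
b2 →J1
b3 →I2
b4 →I3
b5 →J2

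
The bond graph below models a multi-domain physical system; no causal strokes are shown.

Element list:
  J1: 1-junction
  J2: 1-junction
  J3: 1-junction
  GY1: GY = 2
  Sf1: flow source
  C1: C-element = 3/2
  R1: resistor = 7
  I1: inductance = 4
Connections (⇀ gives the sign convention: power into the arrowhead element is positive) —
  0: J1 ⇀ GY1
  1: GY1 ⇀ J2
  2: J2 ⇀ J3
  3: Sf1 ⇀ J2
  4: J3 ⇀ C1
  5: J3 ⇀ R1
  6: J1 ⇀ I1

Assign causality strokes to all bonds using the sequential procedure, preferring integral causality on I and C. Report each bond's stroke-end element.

#3 |Sf1  (Sf1 fixes flow; stroke at Sf1)
#1 |J2  (J2 flow already set via bond 3)
#2 |J2  (J2 flow already set via bond 3)
#4 |J3  (1-jn J3 has f-setter on 2)
#5 |J3  (J3 flow already set via bond 2)
#0 |J1  (GY GY1: same side as bond 1)
#6 |I1  (closing 1-jn rule on J1)

bond 0 |J1
bond 1 |J2
bond 2 |J2
bond 3 |Sf1
bond 4 |J3
bond 5 |J3
bond 6 |I1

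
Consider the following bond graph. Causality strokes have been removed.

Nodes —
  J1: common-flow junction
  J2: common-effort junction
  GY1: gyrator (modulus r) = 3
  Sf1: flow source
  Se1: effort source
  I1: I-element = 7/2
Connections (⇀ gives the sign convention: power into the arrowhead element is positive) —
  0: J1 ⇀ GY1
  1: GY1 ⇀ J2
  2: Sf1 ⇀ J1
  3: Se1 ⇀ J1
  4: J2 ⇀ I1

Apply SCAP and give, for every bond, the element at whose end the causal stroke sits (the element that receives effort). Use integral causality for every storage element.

b2 |Sf1  (Sf1 (Sf) sets flow on bond)
b3 |J1  (Se1 (Se) sets effort on bond)
b0 |J1  (1-jn J1 has f-setter on 2)
b1 |J2  (GY GY1: same side as bond 0)
b4 |I1  (J2 effort already set via bond 1)

β0 |J1
β1 |J2
β2 |Sf1
β3 |J1
β4 |I1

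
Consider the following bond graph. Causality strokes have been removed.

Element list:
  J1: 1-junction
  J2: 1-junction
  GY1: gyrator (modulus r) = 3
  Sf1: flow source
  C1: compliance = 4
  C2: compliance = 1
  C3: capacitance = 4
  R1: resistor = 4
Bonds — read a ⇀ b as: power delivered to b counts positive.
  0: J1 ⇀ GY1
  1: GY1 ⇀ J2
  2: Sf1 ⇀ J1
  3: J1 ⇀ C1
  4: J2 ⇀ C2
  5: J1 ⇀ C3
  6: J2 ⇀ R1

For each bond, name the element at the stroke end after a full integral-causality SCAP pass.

#0 stroke→J1
#1 stroke→J2
#2 stroke→Sf1
#3 stroke→J1
#4 stroke→J2
#5 stroke→J1
#6 stroke→R1

β2 stroke at Sf1  (Sf1 (Sf) sets flow on bond)
β0 stroke at J1  (1-jn J1 has f-setter on 2)
β3 stroke at J1  (J1 flow already set via bond 2)
β5 stroke at J1  (1-jn J1 has f-setter on 2)
β1 stroke at J2  (GY GY1: same side as bond 0)
β4 stroke at J2  (C2 outputs effort q/C2)
β6 stroke at R1  (closing 1-jn rule on J2)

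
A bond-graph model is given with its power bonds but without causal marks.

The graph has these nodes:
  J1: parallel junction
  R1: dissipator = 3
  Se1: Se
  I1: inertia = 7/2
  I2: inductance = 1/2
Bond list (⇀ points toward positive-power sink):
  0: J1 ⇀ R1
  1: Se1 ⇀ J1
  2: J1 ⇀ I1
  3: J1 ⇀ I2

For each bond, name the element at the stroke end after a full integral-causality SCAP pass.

bond 1 |J1  (source Se1 imposes e)
bond 0 |R1  (common-e at J1 fixed by 1)
bond 2 |I1  (J1: bond 1 brought effort, rest push out)
bond 3 |I2  (common-e at J1 fixed by 1)

β0 stroke at R1
β1 stroke at J1
β2 stroke at I1
β3 stroke at I2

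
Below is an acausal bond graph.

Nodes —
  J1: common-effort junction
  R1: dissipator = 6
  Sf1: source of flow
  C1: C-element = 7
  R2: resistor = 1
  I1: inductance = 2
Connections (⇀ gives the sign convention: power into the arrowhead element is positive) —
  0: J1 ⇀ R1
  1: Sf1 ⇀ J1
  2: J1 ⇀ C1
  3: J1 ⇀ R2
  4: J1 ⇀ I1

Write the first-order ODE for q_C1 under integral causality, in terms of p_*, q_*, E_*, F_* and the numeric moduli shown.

β1 |Sf1  (source Sf1 imposes f)
β2 |J1  (C1 integral (e out))
β0 |R1  (J1: bond 2 brought effort, rest push out)
β3 |R2  (J1 effort already set via bond 2)
β4 |I1  (J1: bond 2 brought effort, rest push out)

dq_C1/dt = F_Sf1 - p_I1/2 - q_C1/6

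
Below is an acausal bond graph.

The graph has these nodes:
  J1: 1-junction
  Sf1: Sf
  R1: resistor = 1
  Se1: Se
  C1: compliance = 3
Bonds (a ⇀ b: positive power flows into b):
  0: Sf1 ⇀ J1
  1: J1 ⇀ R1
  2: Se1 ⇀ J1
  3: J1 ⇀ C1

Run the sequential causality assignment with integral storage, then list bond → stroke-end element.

b0 stroke at Sf1  (Sf1 (Sf) sets flow on bond)
b2 stroke at J1  (Se1 fixes effort; stroke away)
b1 stroke at J1  (J1: bond 0 brought flow, rest push out)
b3 stroke at J1  (J1 flow already set via bond 0)

β0 stroke at Sf1
β1 stroke at J1
β2 stroke at J1
β3 stroke at J1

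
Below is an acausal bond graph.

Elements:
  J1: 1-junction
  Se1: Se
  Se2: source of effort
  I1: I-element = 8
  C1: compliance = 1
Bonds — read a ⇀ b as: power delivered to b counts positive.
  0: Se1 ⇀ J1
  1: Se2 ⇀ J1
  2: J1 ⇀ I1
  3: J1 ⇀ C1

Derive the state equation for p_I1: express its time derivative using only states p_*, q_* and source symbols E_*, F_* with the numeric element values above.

dp_I1/dt = E_Se1 + E_Se2 - q_C1

bond 0 stroke→J1  (Se1 (Se) sets effort on bond)
bond 1 stroke→J1  (Se2 (Se) sets effort on bond)
bond 2 stroke→I1  (prefer integral on I1)
bond 3 stroke→J1  (J1: bond 2 brought flow, rest push out)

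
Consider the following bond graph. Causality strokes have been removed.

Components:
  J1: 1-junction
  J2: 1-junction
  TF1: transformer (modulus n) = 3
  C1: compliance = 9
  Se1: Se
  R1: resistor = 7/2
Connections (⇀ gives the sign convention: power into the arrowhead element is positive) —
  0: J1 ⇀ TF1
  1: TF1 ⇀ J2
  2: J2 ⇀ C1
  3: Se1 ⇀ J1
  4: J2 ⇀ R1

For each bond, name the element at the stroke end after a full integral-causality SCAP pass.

b0 →TF1
b1 →J2
b2 →J2
b3 →J1
b4 →R1

b3 →J1  (Se1 (Se) sets effort on bond)
b0 →TF1  (J1 needs exactly one f-in)
b1 →J2  (TF TF1: opposite of bond 0)
b2 →J2  (C1 outputs effort q/C1)
b4 →R1  (J2 needs exactly one f-in)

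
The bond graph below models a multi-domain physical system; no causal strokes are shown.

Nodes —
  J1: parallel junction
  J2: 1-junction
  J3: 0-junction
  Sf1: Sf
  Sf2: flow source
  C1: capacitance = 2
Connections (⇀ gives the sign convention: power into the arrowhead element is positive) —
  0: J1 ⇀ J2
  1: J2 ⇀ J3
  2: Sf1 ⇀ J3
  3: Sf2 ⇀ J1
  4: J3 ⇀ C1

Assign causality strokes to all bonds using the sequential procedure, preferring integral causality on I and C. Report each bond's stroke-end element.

β2 |Sf1  (Sf1 fixes flow; stroke at Sf1)
β3 |Sf2  (Sf2 fixes flow; stroke at Sf2)
β0 |J1  (closing 0-jn rule on J1)
β1 |J2  (common-f at J2 fixed by 0)
β4 |J3  (J3: last free bond brings effort in)

b0 →J1
b1 →J2
b2 →Sf1
b3 →Sf2
b4 →J3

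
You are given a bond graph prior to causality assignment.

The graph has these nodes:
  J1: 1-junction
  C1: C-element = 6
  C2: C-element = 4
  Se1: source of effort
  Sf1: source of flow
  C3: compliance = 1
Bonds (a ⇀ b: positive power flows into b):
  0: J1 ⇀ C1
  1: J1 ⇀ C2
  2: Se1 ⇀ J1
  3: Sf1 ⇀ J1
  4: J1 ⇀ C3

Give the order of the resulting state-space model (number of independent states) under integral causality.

#2 |J1  (Se1 (Se) sets effort on bond)
#3 |Sf1  (Sf1 fixes flow; stroke at Sf1)
#0 |J1  (J1: bond 3 brought flow, rest push out)
#1 |J1  (J1: bond 3 brought flow, rest push out)
#4 |J1  (common-f at J1 fixed by 3)

3  (C1, C2, C3 all integral)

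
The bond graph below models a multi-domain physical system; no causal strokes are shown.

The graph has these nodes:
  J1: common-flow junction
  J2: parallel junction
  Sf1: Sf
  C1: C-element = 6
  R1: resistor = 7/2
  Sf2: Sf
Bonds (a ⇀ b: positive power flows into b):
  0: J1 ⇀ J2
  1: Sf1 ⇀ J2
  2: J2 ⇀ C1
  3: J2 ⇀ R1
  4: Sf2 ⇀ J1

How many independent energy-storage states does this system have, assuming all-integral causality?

b1 stroke at Sf1  (Sf1 fixes flow; stroke at Sf1)
b4 stroke at Sf2  (Sf2 (Sf) sets flow on bond)
b0 stroke at J1  (J1: bond 4 brought flow, rest push out)
b2 stroke at J2  (C1 outputs effort q/C1)
b3 stroke at R1  (common-e at J2 fixed by 2)

1  (C1 all integral)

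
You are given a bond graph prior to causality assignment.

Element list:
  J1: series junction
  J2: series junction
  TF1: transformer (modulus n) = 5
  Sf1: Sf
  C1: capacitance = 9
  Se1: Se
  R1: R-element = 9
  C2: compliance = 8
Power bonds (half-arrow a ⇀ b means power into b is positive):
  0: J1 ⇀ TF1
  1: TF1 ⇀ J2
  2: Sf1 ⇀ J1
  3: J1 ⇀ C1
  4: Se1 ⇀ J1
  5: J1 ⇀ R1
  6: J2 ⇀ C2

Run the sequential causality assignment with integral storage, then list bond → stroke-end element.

β0 →J1
β1 →TF1
β2 →Sf1
β3 →J1
β4 →J1
β5 →J1
β6 →J2

β2 stroke→Sf1  (Sf1: flow source, stroke at near end)
β4 stroke→J1  (Se1: effort source, stroke at far end)
β0 stroke→J1  (common-f at J1 fixed by 2)
β3 stroke→J1  (common-f at J1 fixed by 2)
β5 stroke→J1  (1-jn J1 has f-setter on 2)
β1 stroke→TF1  (through TF1, causality passes straight; one stroke at TF1)
β6 stroke→J2  (common-f at J2 fixed by 1)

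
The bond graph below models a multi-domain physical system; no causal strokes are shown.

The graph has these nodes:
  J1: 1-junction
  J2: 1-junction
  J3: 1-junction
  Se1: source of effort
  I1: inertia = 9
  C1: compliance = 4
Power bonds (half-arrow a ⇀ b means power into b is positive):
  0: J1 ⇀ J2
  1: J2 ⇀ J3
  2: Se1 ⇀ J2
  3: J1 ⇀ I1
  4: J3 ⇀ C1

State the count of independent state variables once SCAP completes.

b2 →J2  (source Se1 imposes e)
b3 →I1  (I1 outputs flow p/I1)
b0 →J1  (J1 flow already set via bond 3)
b1 →J2  (common-f at J2 fixed by 0)
b4 →J3  (1-jn J3 has f-setter on 1)

2  (C1, I1 all integral)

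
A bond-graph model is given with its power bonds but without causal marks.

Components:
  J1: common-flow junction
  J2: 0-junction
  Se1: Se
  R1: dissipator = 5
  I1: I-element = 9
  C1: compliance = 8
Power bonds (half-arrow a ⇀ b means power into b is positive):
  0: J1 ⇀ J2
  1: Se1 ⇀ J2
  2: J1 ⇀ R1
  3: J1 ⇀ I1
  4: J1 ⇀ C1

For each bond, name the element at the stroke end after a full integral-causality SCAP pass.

b0 stroke→J1
b1 stroke→J2
b2 stroke→J1
b3 stroke→I1
b4 stroke→J1

bond 1 stroke at J2  (Se1 fixes effort; stroke away)
bond 0 stroke at J1  (common-e at J2 fixed by 1)
bond 3 stroke at I1  (I1: I, integral causality)
bond 2 stroke at J1  (J1 flow already set via bond 3)
bond 4 stroke at J1  (J1: bond 3 brought flow, rest push out)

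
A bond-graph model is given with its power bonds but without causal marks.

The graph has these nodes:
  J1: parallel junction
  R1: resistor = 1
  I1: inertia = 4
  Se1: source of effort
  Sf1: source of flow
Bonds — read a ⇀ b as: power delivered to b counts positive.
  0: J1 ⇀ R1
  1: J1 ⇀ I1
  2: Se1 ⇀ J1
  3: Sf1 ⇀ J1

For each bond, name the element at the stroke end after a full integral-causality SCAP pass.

#0 stroke at R1
#1 stroke at I1
#2 stroke at J1
#3 stroke at Sf1

b2 stroke at J1  (Se1 (Se) sets effort on bond)
b3 stroke at Sf1  (Sf1 fixes flow; stroke at Sf1)
b0 stroke at R1  (J1: bond 2 brought effort, rest push out)
b1 stroke at I1  (J1: bond 2 brought effort, rest push out)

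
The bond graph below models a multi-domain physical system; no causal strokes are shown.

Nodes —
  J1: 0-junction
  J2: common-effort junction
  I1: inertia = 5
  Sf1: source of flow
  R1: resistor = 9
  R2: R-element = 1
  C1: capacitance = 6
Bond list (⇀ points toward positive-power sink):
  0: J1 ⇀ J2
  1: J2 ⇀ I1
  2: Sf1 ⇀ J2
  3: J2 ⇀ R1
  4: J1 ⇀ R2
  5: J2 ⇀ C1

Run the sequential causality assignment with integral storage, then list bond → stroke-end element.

bond 2 →Sf1  (Sf1 (Sf) sets flow on bond)
bond 1 →I1  (I1: I, integral causality)
bond 5 →J2  (C1 outputs effort q/C1)
bond 0 →J1  (J2: bond 5 brought effort, rest push out)
bond 3 →R1  (common-e at J2 fixed by 5)
bond 4 →R2  (common-e at J1 fixed by 0)

#0 →J1
#1 →I1
#2 →Sf1
#3 →R1
#4 →R2
#5 →J2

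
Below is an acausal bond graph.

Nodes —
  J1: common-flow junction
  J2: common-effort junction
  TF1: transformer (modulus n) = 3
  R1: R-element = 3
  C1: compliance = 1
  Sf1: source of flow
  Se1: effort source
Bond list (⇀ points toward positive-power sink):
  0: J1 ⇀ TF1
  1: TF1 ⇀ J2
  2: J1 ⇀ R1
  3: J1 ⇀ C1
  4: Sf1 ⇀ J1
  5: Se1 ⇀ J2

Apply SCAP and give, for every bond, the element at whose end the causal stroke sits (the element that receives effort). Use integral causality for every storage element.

bond 0 |J1
bond 1 |TF1
bond 2 |J1
bond 3 |J1
bond 4 |Sf1
bond 5 |J2

b4 →Sf1  (Sf1: flow source, stroke at near end)
b5 →J2  (Se1 fixes effort; stroke away)
b0 →J1  (J1 flow already set via bond 4)
b2 →J1  (J1 flow already set via bond 4)
b3 →J1  (1-jn J1 has f-setter on 4)
b1 →TF1  (common-e at J2 fixed by 5)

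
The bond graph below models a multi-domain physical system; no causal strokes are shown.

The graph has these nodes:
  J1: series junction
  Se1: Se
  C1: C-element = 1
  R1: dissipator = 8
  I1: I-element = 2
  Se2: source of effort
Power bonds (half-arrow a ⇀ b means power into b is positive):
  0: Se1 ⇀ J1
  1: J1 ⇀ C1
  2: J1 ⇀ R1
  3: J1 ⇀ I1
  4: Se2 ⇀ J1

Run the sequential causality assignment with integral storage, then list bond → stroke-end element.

β0 stroke at J1  (Se1: effort source, stroke at far end)
β4 stroke at J1  (Se2 fixes effort; stroke away)
β1 stroke at J1  (C1 integral (e out))
β3 stroke at I1  (prefer integral on I1)
β2 stroke at J1  (J1 flow already set via bond 3)

β0 |J1
β1 |J1
β2 |J1
β3 |I1
β4 |J1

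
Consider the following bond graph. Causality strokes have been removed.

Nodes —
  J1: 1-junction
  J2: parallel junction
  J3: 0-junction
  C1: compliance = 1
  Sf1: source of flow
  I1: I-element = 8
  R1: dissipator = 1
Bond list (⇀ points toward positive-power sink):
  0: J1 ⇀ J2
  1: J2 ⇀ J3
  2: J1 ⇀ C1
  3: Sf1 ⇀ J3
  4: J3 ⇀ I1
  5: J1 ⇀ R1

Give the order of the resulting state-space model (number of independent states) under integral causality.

2  (C1, I1 all integral)

#3 |Sf1  (Sf1: flow source, stroke at near end)
#2 |J1  (C1 outputs effort q/C1)
#4 |I1  (I1: I, integral causality)
#1 |J3  (J3: last free bond brings effort in)
#0 |J2  (J2 needs exactly one e-in)
#5 |J1  (common-f at J1 fixed by 0)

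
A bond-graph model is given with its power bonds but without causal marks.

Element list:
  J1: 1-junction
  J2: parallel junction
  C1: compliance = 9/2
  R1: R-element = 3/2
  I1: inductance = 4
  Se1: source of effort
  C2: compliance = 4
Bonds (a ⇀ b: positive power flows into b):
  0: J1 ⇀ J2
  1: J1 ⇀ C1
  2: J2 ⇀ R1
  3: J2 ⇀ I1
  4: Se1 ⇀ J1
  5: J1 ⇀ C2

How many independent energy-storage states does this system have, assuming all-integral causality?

3  (C1, C2, I1 all integral)

b4 →J1  (Se1 (Se) sets effort on bond)
b1 →J1  (C1 outputs effort q/C1)
b3 →I1  (prefer integral on I1)
b5 →J1  (C2 outputs effort q/C2)
b0 →J2  (J1 needs exactly one f-in)
b2 →R1  (J2: bond 0 brought effort, rest push out)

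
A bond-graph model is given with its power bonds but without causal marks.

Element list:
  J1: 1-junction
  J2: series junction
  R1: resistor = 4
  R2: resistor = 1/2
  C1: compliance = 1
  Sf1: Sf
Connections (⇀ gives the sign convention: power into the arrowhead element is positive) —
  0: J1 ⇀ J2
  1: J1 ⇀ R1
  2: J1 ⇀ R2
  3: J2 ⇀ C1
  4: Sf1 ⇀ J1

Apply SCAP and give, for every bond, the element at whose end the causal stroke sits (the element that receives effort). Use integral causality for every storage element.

b0 stroke→J1
b1 stroke→J1
b2 stroke→J1
b3 stroke→J2
b4 stroke→Sf1

b4 →Sf1  (Sf1: flow source, stroke at near end)
b0 →J1  (1-jn J1 has f-setter on 4)
b1 →J1  (J1: bond 4 brought flow, rest push out)
b2 →J1  (common-f at J1 fixed by 4)
b3 →J2  (J2 flow already set via bond 0)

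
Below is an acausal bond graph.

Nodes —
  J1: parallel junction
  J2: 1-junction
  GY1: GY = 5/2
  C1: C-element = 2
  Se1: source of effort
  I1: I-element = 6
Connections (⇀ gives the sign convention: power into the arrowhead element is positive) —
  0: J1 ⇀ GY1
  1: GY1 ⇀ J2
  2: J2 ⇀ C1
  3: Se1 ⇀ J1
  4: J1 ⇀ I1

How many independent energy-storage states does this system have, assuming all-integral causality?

2  (C1, I1 all integral)

β3 stroke→J1  (Se1 fixes effort; stroke away)
β0 stroke→GY1  (J1 effort already set via bond 3)
β4 stroke→I1  (J1 effort already set via bond 3)
β1 stroke→GY1  (GY1: gyrator matches bond 0)
β2 stroke→J2  (J2: bond 1 brought flow, rest push out)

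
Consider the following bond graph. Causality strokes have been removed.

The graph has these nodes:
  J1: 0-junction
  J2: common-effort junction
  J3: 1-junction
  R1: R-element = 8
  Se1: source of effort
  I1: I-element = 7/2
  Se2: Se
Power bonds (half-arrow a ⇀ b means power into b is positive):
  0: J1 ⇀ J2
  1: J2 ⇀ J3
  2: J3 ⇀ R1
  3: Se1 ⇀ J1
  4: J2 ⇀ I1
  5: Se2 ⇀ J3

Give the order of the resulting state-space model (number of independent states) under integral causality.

1  (I1 all integral)

#3 stroke at J1  (Se1 fixes effort; stroke away)
#5 stroke at J3  (Se2 fixes effort; stroke away)
#0 stroke at J2  (0-jn J1 has e-setter on 3)
#1 stroke at J3  (J2: bond 0 brought effort, rest push out)
#4 stroke at I1  (J2: bond 0 brought effort, rest push out)
#2 stroke at R1  (J3: last free bond brings flow in)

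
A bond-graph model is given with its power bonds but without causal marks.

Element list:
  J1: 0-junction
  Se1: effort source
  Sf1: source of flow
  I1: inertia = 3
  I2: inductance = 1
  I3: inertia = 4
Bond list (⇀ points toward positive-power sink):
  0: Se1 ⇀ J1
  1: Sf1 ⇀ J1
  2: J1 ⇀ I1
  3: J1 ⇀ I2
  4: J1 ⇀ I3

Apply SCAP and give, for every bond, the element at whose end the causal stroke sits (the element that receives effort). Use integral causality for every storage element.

β0 stroke at J1  (Se1: effort source, stroke at far end)
β1 stroke at Sf1  (Sf1 (Sf) sets flow on bond)
β2 stroke at I1  (common-e at J1 fixed by 0)
β3 stroke at I2  (J1: bond 0 brought effort, rest push out)
β4 stroke at I3  (common-e at J1 fixed by 0)

β0 |J1
β1 |Sf1
β2 |I1
β3 |I2
β4 |I3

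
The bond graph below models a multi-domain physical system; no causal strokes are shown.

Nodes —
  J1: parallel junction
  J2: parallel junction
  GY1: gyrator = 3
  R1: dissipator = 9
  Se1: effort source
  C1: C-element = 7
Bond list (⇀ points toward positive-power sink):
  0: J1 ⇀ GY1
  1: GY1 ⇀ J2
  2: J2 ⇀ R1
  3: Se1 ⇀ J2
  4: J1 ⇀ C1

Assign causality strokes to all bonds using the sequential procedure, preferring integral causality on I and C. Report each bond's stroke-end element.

bond 3 →J2  (source Se1 imposes e)
bond 1 →GY1  (0-jn J2 has e-setter on 3)
bond 2 →R1  (common-e at J2 fixed by 3)
bond 0 →GY1  (GY1 both-in/both-out from 1)
bond 4 →J1  (J1 needs exactly one e-in)

β0 stroke→GY1
β1 stroke→GY1
β2 stroke→R1
β3 stroke→J2
β4 stroke→J1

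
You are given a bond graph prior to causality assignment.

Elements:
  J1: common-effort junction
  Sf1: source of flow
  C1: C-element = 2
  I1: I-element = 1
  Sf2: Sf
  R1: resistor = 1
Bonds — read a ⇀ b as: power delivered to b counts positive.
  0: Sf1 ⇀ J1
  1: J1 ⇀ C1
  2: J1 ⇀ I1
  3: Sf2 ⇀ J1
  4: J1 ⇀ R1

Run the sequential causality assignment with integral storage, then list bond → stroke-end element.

β0 |Sf1  (Sf1: flow source, stroke at near end)
β3 |Sf2  (Sf2 fixes flow; stroke at Sf2)
β1 |J1  (C1 integral (e out))
β2 |I1  (J1 effort already set via bond 1)
β4 |R1  (common-e at J1 fixed by 1)

bond 0 |Sf1
bond 1 |J1
bond 2 |I1
bond 3 |Sf2
bond 4 |R1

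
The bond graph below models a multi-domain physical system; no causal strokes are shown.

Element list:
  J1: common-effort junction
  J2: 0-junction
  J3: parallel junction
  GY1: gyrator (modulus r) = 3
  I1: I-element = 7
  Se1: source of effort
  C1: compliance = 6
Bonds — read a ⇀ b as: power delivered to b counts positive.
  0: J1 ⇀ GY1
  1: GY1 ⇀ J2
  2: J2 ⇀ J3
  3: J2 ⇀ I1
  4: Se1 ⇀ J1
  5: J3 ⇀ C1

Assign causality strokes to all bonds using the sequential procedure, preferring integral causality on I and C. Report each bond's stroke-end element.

b4 |J1  (Se1 fixes effort; stroke away)
b0 |GY1  (common-e at J1 fixed by 4)
b1 |GY1  (GY1 both-in/both-out from 0)
b3 |I1  (I1 outputs flow p/I1)
b2 |J2  (closing 0-jn rule on J2)
b5 |J3  (J3: last free bond brings effort in)

#0 |GY1
#1 |GY1
#2 |J2
#3 |I1
#4 |J1
#5 |J3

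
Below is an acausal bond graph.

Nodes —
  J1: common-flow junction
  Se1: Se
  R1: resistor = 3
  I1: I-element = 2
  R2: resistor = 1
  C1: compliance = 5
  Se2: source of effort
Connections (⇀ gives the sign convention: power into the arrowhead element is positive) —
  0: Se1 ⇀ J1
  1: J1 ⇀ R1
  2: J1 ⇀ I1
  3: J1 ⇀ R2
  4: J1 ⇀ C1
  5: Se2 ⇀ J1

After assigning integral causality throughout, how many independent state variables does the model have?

#0 →J1  (Se1 (Se) sets effort on bond)
#5 →J1  (source Se2 imposes e)
#2 →I1  (I1 integral (f out))
#1 →J1  (J1 flow already set via bond 2)
#3 →J1  (1-jn J1 has f-setter on 2)
#4 →J1  (J1: bond 2 brought flow, rest push out)

2  (C1, I1 all integral)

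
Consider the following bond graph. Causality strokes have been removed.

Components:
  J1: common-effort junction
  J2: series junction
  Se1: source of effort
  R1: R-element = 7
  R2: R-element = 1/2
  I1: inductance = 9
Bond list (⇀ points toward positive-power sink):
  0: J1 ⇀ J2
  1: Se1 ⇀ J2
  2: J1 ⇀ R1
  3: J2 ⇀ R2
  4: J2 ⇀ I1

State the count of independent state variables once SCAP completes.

1  (I1 all integral)

β1 |J2  (Se1: effort source, stroke at far end)
β4 |I1  (I1 outputs flow p/I1)
β0 |J2  (common-f at J2 fixed by 4)
β3 |J2  (1-jn J2 has f-setter on 4)
β2 |J1  (J1 needs exactly one e-in)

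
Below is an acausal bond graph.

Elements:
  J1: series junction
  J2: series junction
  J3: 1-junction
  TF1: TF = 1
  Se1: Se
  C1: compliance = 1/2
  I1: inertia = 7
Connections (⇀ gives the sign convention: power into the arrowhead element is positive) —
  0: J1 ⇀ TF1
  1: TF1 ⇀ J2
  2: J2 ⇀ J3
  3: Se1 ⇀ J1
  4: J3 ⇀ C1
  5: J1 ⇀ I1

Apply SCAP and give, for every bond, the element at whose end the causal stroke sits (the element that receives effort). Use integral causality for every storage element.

bond 3 |J1  (Se1 fixes effort; stroke away)
bond 4 |J3  (C1: C, integral causality)
bond 2 |J2  (J3: last free bond brings flow in)
bond 1 |TF1  (closing 1-jn rule on J2)
bond 0 |J1  (through TF1, causality passes straight; one stroke at TF1)
bond 5 |I1  (closing 1-jn rule on J1)

bond 0 stroke→J1
bond 1 stroke→TF1
bond 2 stroke→J2
bond 3 stroke→J1
bond 4 stroke→J3
bond 5 stroke→I1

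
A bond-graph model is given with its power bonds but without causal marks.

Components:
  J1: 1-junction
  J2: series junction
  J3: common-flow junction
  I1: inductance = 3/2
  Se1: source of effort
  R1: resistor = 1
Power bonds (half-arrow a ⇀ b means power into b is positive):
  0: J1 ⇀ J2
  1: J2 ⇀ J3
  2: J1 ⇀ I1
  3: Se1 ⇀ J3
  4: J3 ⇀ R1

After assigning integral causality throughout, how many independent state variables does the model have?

1  (I1 all integral)

bond 3 stroke at J3  (Se1: effort source, stroke at far end)
bond 2 stroke at I1  (prefer integral on I1)
bond 0 stroke at J1  (common-f at J1 fixed by 2)
bond 1 stroke at J2  (1-jn J2 has f-setter on 0)
bond 4 stroke at J3  (J3: bond 1 brought flow, rest push out)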